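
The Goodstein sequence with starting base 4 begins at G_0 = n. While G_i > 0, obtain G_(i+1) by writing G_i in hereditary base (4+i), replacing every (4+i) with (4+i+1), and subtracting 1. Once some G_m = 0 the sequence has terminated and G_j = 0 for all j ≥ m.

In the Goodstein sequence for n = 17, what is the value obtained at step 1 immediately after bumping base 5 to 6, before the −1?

36

G_0 = 17. HB_4(17) = 4^2 + 1. Bump = 26. G_1 = 25.
G_1 = 25. HB_5(25) = 5^2. Bump = 36. G_2 = 35.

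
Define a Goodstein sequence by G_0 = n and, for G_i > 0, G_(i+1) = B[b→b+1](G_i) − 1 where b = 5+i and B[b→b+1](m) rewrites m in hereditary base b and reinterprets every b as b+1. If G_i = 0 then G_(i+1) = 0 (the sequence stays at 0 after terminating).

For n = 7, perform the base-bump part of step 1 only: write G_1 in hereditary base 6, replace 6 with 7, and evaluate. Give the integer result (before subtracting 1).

8

(0) 7|_5 = 5 + 2 ↦ 6 + 2|_6 = 8 ⇒ 7
(1) 7|_6 = 6 + 1 ↦ 7 + 1|_7 = 8 ⇒ 7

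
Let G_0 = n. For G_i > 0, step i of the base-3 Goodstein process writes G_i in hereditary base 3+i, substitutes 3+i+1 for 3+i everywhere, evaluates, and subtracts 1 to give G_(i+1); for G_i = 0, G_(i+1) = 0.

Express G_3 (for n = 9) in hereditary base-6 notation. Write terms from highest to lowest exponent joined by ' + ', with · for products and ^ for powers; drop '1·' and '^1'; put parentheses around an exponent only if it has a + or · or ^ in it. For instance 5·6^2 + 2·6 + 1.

[0] 9 ≡ 3^2 (base 3). Lift 4: 16. −1: 15.
[1] 15 ≡ 3·4 + 3 (base 4). Lift 5: 18. −1: 17.
[2] 17 ≡ 3·5 + 2 (base 5). Lift 6: 20. −1: 19.
[3] 19 ≡ 3·6 + 1 (base 6). Lift 7: 22. −1: 21.

3·6 + 1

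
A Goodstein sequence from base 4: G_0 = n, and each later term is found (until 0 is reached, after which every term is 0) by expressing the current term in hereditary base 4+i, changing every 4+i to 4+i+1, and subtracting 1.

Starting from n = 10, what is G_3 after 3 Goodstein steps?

step 0: 10 = 2·4 + 2; sub 5 for 4: 2·5 + 2; = 12; G_1 = 12−1 = 11
step 1: 11 = 2·5 + 1; sub 6 for 5: 2·6 + 1; = 13; G_2 = 13−1 = 12
step 2: 12 = 2·6; sub 7 for 6: 2·7; = 14; G_3 = 14−1 = 13
step 3: 13 = 7 + 6; sub 8 for 7: 8 + 6; = 14; G_4 = 14−1 = 13

13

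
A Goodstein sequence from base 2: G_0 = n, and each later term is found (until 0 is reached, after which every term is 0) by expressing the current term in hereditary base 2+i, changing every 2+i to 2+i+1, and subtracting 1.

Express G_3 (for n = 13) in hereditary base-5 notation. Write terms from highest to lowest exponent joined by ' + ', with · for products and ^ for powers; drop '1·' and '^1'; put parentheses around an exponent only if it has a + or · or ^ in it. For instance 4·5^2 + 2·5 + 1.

13 —HB2→ 2^(2 + 1) + 2^2 + 1 —bump→ 3^(3 + 1) + 3^3 + 1 = 109 —(−1)→ 108
108 —HB3→ 3^(3 + 1) + 3^3 —bump→ 4^(4 + 1) + 4^4 = 1280 —(−1)→ 1279
1279 —HB4→ 4^(4 + 1) + 3·4^3 + 3·4^2 + 3·4 + 3 —bump→ 5^(5 + 1) + 3·5^3 + 3·5^2 + 3·5 + 3 = 16093 —(−1)→ 16092
16092 —HB5→ 5^(5 + 1) + 3·5^3 + 3·5^2 + 3·5 + 2 —bump→ 6^(6 + 1) + 3·6^3 + 3·6^2 + 3·6 + 2 = 280712 —(−1)→ 280711

5^(5 + 1) + 3·5^3 + 3·5^2 + 3·5 + 2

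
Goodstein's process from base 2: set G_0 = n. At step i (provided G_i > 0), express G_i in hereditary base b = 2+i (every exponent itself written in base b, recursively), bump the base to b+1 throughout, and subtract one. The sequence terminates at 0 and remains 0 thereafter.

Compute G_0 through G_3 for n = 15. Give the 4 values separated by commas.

15 —HB2→ 2^(2 + 1) + 2^2 + 2 + 1 —bump→ 3^(3 + 1) + 3^3 + 3 + 1 = 112 —(−1)→ 111
111 —HB3→ 3^(3 + 1) + 3^3 + 3 —bump→ 4^(4 + 1) + 4^4 + 4 = 1284 —(−1)→ 1283
1283 —HB4→ 4^(4 + 1) + 4^4 + 3 —bump→ 5^(5 + 1) + 5^5 + 3 = 18753 —(−1)→ 18752

15, 111, 1283, 18752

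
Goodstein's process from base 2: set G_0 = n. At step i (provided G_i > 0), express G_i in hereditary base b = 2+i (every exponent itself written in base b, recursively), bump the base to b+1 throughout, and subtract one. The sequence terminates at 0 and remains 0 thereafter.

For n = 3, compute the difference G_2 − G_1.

3 —HB2→ 2 + 1 —bump→ 3 + 1 = 4 —(−1)→ 3
3 —HB3→ 3 —bump→ 4 = 4 —(−1)→ 3

0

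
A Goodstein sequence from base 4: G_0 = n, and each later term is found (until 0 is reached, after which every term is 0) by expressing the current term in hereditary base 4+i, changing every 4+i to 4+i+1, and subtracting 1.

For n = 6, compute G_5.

6 —HB4→ 4 + 2 —bump→ 5 + 2 = 7 —(−1)→ 6
6 —HB5→ 5 + 1 —bump→ 6 + 1 = 7 —(−1)→ 6
6 —HB6→ 6 —bump→ 7 = 7 —(−1)→ 6
6 —HB7→ 6 —bump→ 6 = 6 —(−1)→ 5
5 —HB8→ 5 —bump→ 5 = 5 —(−1)→ 4
4 —HB9→ 4 —bump→ 4 = 4 —(−1)→ 3

4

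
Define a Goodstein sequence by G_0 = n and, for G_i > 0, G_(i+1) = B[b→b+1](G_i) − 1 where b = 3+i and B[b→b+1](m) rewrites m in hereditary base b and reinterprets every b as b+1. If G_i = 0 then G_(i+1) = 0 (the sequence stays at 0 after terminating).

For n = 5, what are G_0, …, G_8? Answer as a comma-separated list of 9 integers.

G_0=5  [base 3] 3 + 2  →[3↦4]→  4 + 2 = 6  −1 ⇒ G_1=5
G_1=5  [base 4] 4 + 1  →[4↦5]→  5 + 1 = 6  −1 ⇒ G_2=5
G_2=5  [base 5] 5  →[5↦6]→  6 = 6  −1 ⇒ G_3=5
G_3=5  [base 6] 5  →[6↦7]→  5 = 5  −1 ⇒ G_4=4
G_4=4  [base 7] 4  →[7↦8]→  4 = 4  −1 ⇒ G_5=3
G_5=3  [base 8] 3  →[8↦9]→  3 = 3  −1 ⇒ G_6=2
G_6=2  [base 9] 2  →[9↦10]→  2 = 2  −1 ⇒ G_7=1
G_7=1  [base 10] 1  →[10↦11]→  1 = 1  −1 ⇒ G_8=0

5, 5, 5, 5, 4, 3, 2, 1, 0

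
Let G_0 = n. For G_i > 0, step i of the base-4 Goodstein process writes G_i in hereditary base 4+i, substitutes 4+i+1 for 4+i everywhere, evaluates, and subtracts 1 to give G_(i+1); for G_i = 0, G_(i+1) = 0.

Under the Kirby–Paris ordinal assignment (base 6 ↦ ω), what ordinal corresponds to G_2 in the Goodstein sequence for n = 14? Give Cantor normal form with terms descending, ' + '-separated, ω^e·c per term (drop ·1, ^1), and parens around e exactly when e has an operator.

[0] 14 ≡ 3·4 + 2 (base 4). Lift 5: 17. −1: 16.
[1] 16 ≡ 3·5 + 1 (base 5). Lift 6: 19. −1: 18.

ω·3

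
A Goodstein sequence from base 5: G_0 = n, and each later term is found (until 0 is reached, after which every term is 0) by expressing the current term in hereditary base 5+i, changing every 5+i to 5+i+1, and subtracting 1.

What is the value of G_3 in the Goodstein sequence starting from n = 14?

17

G_0 = 14. HB_5(14) = 2·5 + 4. Bump = 16. G_1 = 15.
G_1 = 15. HB_6(15) = 2·6 + 3. Bump = 17. G_2 = 16.
G_2 = 16. HB_7(16) = 2·7 + 2. Bump = 18. G_3 = 17.
G_3 = 17. HB_8(17) = 2·8 + 1. Bump = 19. G_4 = 18.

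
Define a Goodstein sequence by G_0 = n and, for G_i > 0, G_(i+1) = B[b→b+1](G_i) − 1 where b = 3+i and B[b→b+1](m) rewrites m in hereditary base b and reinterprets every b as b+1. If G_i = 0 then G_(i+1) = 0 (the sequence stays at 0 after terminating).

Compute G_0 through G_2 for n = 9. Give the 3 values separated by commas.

base 3: 9 = 3^2; at 4: 4^2 = 16; next = 15
base 4: 15 = 3·4 + 3; at 5: 3·5 + 3 = 18; next = 17

9, 15, 17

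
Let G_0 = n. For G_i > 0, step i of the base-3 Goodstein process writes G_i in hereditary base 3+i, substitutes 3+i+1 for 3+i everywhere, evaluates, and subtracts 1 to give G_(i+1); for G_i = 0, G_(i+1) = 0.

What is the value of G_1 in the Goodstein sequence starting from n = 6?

7

6 —HB3→ 2·3 —bump→ 2·4 = 8 —(−1)→ 7
7 —HB4→ 4 + 3 —bump→ 5 + 3 = 8 —(−1)→ 7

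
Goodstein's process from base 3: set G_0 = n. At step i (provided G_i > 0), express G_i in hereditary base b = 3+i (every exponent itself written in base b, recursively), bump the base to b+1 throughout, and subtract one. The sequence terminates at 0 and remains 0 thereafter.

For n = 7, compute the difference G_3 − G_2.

i=0: 7 = 2·3 + 1 (b=3); 3→4: 2·4 + 1 = 9; 9−1 = 8
i=1: 8 = 2·4 (b=4); 4→5: 2·5 = 10; 10−1 = 9
i=2: 9 = 5 + 4 (b=5); 5→6: 6 + 4 = 10; 10−1 = 9

0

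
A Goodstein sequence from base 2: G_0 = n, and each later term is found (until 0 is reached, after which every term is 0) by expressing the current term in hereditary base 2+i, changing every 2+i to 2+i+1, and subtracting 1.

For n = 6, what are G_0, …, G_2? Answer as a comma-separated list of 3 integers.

6, 29, 257

i=0: 6 = 2^2 + 2 (b=2); 2→3: 3^3 + 3 = 30; 30−1 = 29
i=1: 29 = 3^3 + 2 (b=3); 3→4: 4^4 + 2 = 258; 258−1 = 257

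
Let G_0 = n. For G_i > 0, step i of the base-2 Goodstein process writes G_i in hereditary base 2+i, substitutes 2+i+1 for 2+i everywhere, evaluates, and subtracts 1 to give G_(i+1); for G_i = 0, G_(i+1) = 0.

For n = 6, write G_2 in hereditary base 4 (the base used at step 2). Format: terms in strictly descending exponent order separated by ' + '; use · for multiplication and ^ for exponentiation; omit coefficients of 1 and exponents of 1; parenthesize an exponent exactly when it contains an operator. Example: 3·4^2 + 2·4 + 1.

[0] 6 ≡ 2^2 + 2 (base 2). Lift 3: 30. −1: 29.
[1] 29 ≡ 3^3 + 2 (base 3). Lift 4: 258. −1: 257.
[2] 257 ≡ 4^4 + 1 (base 4). Lift 5: 3126. −1: 3125.

4^4 + 1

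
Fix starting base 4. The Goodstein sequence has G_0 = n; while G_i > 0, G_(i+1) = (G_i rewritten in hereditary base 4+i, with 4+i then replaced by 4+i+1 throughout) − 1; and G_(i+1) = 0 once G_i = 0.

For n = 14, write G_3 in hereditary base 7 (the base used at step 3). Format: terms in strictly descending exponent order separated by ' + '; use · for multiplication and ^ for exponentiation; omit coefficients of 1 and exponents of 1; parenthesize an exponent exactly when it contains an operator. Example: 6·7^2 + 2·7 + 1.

(0) 14|_4 = 3·4 + 2 ↦ 3·5 + 2|_5 = 17 ⇒ 16
(1) 16|_5 = 3·5 + 1 ↦ 3·6 + 1|_6 = 19 ⇒ 18
(2) 18|_6 = 3·6 ↦ 3·7|_7 = 21 ⇒ 20
(3) 20|_7 = 2·7 + 6 ↦ 2·8 + 6|_8 = 22 ⇒ 21

2·7 + 6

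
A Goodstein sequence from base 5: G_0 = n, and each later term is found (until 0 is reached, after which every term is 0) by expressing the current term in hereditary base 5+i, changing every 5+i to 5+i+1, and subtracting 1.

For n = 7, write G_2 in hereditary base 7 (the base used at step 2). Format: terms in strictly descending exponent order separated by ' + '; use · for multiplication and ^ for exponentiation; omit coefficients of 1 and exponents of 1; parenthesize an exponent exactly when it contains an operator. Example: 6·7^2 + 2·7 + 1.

7

7 —HB5→ 5 + 2 —bump→ 6 + 2 = 8 —(−1)→ 7
7 —HB6→ 6 + 1 —bump→ 7 + 1 = 8 —(−1)→ 7
7 —HB7→ 7 —bump→ 8 = 8 —(−1)→ 7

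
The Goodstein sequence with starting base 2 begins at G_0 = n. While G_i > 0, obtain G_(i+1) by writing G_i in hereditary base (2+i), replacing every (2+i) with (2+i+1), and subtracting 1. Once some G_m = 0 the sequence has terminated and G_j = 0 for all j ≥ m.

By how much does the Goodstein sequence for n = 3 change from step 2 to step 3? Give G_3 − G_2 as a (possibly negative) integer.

base 2: 3 = 2 + 1; at 3: 3 + 1 = 4; next = 3
base 3: 3 = 3; at 4: 4 = 4; next = 3
base 4: 3 = 3; at 5: 3 = 3; next = 2

-1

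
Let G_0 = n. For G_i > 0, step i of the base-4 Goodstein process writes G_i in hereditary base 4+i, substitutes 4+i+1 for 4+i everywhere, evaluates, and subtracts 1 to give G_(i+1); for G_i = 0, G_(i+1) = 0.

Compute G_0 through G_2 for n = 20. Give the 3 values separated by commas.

20 —HB4→ 4^2 + 4 —bump→ 5^2 + 5 = 30 —(−1)→ 29
29 —HB5→ 5^2 + 4 —bump→ 6^2 + 4 = 40 —(−1)→ 39

20, 29, 39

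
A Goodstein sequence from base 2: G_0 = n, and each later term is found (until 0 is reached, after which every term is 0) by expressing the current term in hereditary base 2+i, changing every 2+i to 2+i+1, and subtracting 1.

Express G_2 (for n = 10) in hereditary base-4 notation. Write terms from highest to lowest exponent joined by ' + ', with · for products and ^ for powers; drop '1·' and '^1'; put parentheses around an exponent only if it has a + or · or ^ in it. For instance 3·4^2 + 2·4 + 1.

[0] 10 ≡ 2^(2 + 1) + 2 (base 2). Lift 3: 84. −1: 83.
[1] 83 ≡ 3^(3 + 1) + 2 (base 3). Lift 4: 1026. −1: 1025.
[2] 1025 ≡ 4^(4 + 1) + 1 (base 4). Lift 5: 15626. −1: 15625.

4^(4 + 1) + 1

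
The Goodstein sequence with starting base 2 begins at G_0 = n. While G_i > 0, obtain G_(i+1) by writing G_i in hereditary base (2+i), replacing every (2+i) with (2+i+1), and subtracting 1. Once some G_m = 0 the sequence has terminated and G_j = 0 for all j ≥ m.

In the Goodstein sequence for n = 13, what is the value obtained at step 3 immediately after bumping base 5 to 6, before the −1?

280712

G_0=13  [base 2] 2^(2 + 1) + 2^2 + 1  →[2↦3]→  3^(3 + 1) + 3^3 + 1 = 109  −1 ⇒ G_1=108
G_1=108  [base 3] 3^(3 + 1) + 3^3  →[3↦4]→  4^(4 + 1) + 4^4 = 1280  −1 ⇒ G_2=1279
G_2=1279  [base 4] 4^(4 + 1) + 3·4^3 + 3·4^2 + 3·4 + 3  →[4↦5]→  5^(5 + 1) + 3·5^3 + 3·5^2 + 3·5 + 3 = 16093  −1 ⇒ G_3=16092
G_3=16092  [base 5] 5^(5 + 1) + 3·5^3 + 3·5^2 + 3·5 + 2  →[5↦6]→  6^(6 + 1) + 3·6^3 + 3·6^2 + 3·6 + 2 = 280712  −1 ⇒ G_4=280711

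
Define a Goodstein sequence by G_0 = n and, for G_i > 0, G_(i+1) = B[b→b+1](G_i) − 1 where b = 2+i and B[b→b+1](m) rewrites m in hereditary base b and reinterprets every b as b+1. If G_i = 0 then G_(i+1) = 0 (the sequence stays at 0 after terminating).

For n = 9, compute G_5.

G_0=9  [base 2] 2^(2 + 1) + 1  →[2↦3]→  3^(3 + 1) + 1 = 82  −1 ⇒ G_1=81
G_1=81  [base 3] 3^(3 + 1)  →[3↦4]→  4^(4 + 1) = 1024  −1 ⇒ G_2=1023
G_2=1023  [base 4] 3·4^4 + 3·4^3 + 3·4^2 + 3·4 + 3  →[4↦5]→  3·5^5 + 3·5^3 + 3·5^2 + 3·5 + 3 = 9843  −1 ⇒ G_3=9842
G_3=9842  [base 5] 3·5^5 + 3·5^3 + 3·5^2 + 3·5 + 2  →[5↦6]→  3·6^6 + 3·6^3 + 3·6^2 + 3·6 + 2 = 140744  −1 ⇒ G_4=140743
G_4=140743  [base 6] 3·6^6 + 3·6^3 + 3·6^2 + 3·6 + 1  →[6↦7]→  3·7^7 + 3·7^3 + 3·7^2 + 3·7 + 1 = 2471827  −1 ⇒ G_5=2471826
G_5=2471826  [base 7] 3·7^7 + 3·7^3 + 3·7^2 + 3·7  →[7↦8]→  3·8^8 + 3·8^3 + 3·8^2 + 3·8 = 50333400  −1 ⇒ G_6=50333399

2471826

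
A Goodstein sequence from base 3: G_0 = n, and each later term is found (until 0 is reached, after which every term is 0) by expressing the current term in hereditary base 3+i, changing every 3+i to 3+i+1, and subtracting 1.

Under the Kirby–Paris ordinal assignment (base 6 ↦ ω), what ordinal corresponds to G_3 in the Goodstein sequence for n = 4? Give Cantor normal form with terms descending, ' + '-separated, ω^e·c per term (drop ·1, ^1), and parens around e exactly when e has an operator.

3

G_0 = 4. HB_3(4) = 3 + 1. Bump = 5. G_1 = 4.
G_1 = 4. HB_4(4) = 4. Bump = 5. G_2 = 4.
G_2 = 4. HB_5(4) = 4. Bump = 4. G_3 = 3.
G_3 = 3. HB_6(3) = 3. Bump = 3. G_4 = 2.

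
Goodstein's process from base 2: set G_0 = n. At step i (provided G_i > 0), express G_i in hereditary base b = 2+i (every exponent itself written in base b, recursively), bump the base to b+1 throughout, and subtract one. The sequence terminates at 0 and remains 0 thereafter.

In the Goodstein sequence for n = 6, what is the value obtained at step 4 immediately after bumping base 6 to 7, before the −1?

98040

i=0: 6 = 2^2 + 2 (b=2); 2→3: 3^3 + 3 = 30; 30−1 = 29
i=1: 29 = 3^3 + 2 (b=3); 3→4: 4^4 + 2 = 258; 258−1 = 257
i=2: 257 = 4^4 + 1 (b=4); 4→5: 5^5 + 1 = 3126; 3126−1 = 3125
i=3: 3125 = 5^5 (b=5); 5→6: 6^6 = 46656; 46656−1 = 46655
i=4: 46655 = 5·6^5 + 5·6^4 + 5·6^3 + 5·6^2 + 5·6 + 5 (b=6); 6→7: 5·7^5 + 5·7^4 + 5·7^3 + 5·7^2 + 5·7 + 5 = 98040; 98040−1 = 98039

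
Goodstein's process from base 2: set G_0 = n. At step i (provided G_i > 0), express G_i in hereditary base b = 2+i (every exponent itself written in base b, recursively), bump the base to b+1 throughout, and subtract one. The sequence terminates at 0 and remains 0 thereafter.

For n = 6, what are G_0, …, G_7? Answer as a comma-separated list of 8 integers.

G_0 = 6. HB_2(6) = 2^2 + 2. Bump = 30. G_1 = 29.
G_1 = 29. HB_3(29) = 3^3 + 2. Bump = 258. G_2 = 257.
G_2 = 257. HB_4(257) = 4^4 + 1. Bump = 3126. G_3 = 3125.
G_3 = 3125. HB_5(3125) = 5^5. Bump = 46656. G_4 = 46655.
G_4 = 46655. HB_6(46655) = 5·6^5 + 5·6^4 + 5·6^3 + 5·6^2 + 5·6 + 5. Bump = 98040. G_5 = 98039.
G_5 = 98039. HB_7(98039) = 5·7^5 + 5·7^4 + 5·7^3 + 5·7^2 + 5·7 + 4. Bump = 187244. G_6 = 187243.
G_6 = 187243. HB_8(187243) = 5·8^5 + 5·8^4 + 5·8^3 + 5·8^2 + 5·8 + 3. Bump = 332148. G_7 = 332147.

6, 29, 257, 3125, 46655, 98039, 187243, 332147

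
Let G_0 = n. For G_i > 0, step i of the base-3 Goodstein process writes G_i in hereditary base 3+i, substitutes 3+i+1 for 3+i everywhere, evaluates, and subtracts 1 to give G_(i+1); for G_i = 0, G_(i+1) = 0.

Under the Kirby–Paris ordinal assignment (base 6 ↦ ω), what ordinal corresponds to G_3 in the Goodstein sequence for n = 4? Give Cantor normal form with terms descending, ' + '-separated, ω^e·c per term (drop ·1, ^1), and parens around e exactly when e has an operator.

3

base 3: 4 = 3 + 1; at 4: 4 + 1 = 5; next = 4
base 4: 4 = 4; at 5: 5 = 5; next = 4
base 5: 4 = 4; at 6: 4 = 4; next = 3
base 6: 3 = 3; at 7: 3 = 3; next = 2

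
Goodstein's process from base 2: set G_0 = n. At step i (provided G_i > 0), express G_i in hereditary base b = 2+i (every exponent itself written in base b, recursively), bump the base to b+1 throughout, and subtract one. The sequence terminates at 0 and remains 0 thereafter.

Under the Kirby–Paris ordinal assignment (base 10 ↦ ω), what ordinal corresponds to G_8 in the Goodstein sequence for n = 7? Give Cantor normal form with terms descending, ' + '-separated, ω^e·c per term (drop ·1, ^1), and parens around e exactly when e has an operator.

base 2: 7 = 2^2 + 2 + 1; at 3: 3^3 + 3 + 1 = 31; next = 30
base 3: 30 = 3^3 + 3; at 4: 4^4 + 4 = 260; next = 259
base 4: 259 = 4^4 + 3; at 5: 5^5 + 3 = 3128; next = 3127
base 5: 3127 = 5^5 + 2; at 6: 6^6 + 2 = 46658; next = 46657
base 6: 46657 = 6^6 + 1; at 7: 7^7 + 1 = 823544; next = 823543
base 7: 823543 = 7^7; at 8: 8^8 = 16777216; next = 16777215
base 8: 16777215 = 7·8^7 + 7·8^6 + 7·8^5 + 7·8^4 + 7·8^3 + 7·8^2 + 7·8 + 7; at 9: 7·9^7 + 7·9^6 + 7·9^5 + 7·9^4 + 7·9^3 + 7·9^2 + 7·9 + 7 = 37665880; next = 37665879
base 9: 37665879 = 7·9^7 + 7·9^6 + 7·9^5 + 7·9^4 + 7·9^3 + 7·9^2 + 7·9 + 6; at 10: 7·10^7 + 7·10^6 + 7·10^5 + 7·10^4 + 7·10^3 + 7·10^2 + 7·10 + 6 = 77777776; next = 77777775

ω^7·7 + ω^6·7 + ω^5·7 + ω^4·7 + ω^3·7 + ω^2·7 + ω·7 + 5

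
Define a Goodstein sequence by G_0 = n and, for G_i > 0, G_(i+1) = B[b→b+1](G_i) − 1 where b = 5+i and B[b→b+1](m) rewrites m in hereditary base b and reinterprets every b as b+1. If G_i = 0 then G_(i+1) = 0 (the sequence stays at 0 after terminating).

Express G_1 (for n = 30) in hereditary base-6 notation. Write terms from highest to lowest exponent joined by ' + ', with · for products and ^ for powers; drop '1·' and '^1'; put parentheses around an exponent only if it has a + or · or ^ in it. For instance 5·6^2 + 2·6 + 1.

30 —HB5→ 5^2 + 5 —bump→ 6^2 + 6 = 42 —(−1)→ 41
41 —HB6→ 6^2 + 5 —bump→ 7^2 + 5 = 54 —(−1)→ 53

6^2 + 5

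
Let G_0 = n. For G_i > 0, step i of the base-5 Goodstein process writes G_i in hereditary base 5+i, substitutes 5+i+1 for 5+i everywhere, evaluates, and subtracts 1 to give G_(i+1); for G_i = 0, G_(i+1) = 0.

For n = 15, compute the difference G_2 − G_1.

15 —HB5→ 3·5 —bump→ 3·6 = 18 —(−1)→ 17
17 —HB6→ 2·6 + 5 —bump→ 2·7 + 5 = 19 —(−1)→ 18

1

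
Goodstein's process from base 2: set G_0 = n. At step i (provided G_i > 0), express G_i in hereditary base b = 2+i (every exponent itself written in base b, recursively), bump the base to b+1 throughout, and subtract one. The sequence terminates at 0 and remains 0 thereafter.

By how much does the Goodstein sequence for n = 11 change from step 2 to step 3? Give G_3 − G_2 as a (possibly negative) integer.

14600

step 0: 11 = 2^(2 + 1) + 2 + 1; sub 3 for 2: 3^(3 + 1) + 3 + 1; = 85; G_1 = 85−1 = 84
step 1: 84 = 3^(3 + 1) + 3; sub 4 for 3: 4^(4 + 1) + 4; = 1028; G_2 = 1028−1 = 1027
step 2: 1027 = 4^(4 + 1) + 3; sub 5 for 4: 5^(5 + 1) + 3; = 15628; G_3 = 15628−1 = 15627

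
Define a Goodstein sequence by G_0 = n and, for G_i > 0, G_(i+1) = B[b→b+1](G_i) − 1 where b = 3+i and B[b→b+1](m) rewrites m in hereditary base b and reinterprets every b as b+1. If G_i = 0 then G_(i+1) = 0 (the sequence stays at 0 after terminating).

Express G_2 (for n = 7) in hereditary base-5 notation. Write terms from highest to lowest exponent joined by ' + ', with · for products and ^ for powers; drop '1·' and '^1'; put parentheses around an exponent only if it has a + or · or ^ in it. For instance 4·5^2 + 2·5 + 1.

step 0: 7 = 2·3 + 1; sub 4 for 3: 2·4 + 1; = 9; G_1 = 9−1 = 8
step 1: 8 = 2·4; sub 5 for 4: 2·5; = 10; G_2 = 10−1 = 9
step 2: 9 = 5 + 4; sub 6 for 5: 6 + 4; = 10; G_3 = 10−1 = 9

5 + 4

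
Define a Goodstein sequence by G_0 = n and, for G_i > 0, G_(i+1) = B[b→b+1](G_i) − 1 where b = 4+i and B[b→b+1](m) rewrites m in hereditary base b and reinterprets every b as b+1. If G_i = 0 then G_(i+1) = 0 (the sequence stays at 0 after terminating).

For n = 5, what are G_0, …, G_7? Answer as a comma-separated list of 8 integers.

step 0: 5 = 4 + 1; sub 5 for 4: 5 + 1; = 6; G_1 = 6−1 = 5
step 1: 5 = 5; sub 6 for 5: 6; = 6; G_2 = 6−1 = 5
step 2: 5 = 5; sub 7 for 6: 5; = 5; G_3 = 5−1 = 4
step 3: 4 = 4; sub 8 for 7: 4; = 4; G_4 = 4−1 = 3
step 4: 3 = 3; sub 9 for 8: 3; = 3; G_5 = 3−1 = 2
step 5: 2 = 2; sub 10 for 9: 2; = 2; G_6 = 2−1 = 1
step 6: 1 = 1; sub 11 for 10: 1; = 1; G_7 = 1−1 = 0

5, 5, 5, 4, 3, 2, 1, 0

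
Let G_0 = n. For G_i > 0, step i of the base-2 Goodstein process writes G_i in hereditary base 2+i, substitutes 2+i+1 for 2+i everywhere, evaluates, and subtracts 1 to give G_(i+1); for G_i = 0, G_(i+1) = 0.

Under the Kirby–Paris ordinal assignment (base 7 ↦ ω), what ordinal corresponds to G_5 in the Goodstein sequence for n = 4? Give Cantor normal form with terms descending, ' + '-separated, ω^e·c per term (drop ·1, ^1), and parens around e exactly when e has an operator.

ω^2·2 + ω + 4

4 —HB2→ 2^2 —bump→ 3^3 = 27 —(−1)→ 26
26 —HB3→ 2·3^2 + 2·3 + 2 —bump→ 2·4^2 + 2·4 + 2 = 42 —(−1)→ 41
41 —HB4→ 2·4^2 + 2·4 + 1 —bump→ 2·5^2 + 2·5 + 1 = 61 —(−1)→ 60
60 —HB5→ 2·5^2 + 2·5 —bump→ 2·6^2 + 2·6 = 84 —(−1)→ 83
83 —HB6→ 2·6^2 + 6 + 5 —bump→ 2·7^2 + 7 + 5 = 110 —(−1)→ 109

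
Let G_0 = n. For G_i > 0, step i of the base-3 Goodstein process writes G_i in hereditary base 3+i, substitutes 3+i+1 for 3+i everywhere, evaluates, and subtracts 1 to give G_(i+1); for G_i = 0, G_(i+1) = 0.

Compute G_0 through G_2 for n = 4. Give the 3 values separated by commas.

G_0 = 4. HB_3(4) = 3 + 1. Bump = 5. G_1 = 4.
G_1 = 4. HB_4(4) = 4. Bump = 5. G_2 = 4.

4, 4, 4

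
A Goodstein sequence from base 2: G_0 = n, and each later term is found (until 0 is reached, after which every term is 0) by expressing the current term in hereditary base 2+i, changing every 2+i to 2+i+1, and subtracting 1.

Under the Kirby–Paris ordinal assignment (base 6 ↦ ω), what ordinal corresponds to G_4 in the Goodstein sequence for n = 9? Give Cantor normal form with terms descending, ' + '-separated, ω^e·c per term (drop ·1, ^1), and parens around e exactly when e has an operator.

ω^ω·3 + ω^3·3 + ω^2·3 + ω·3 + 1

(0) 9|_2 = 2^(2 + 1) + 1 ↦ 3^(3 + 1) + 1|_3 = 82 ⇒ 81
(1) 81|_3 = 3^(3 + 1) ↦ 4^(4 + 1)|_4 = 1024 ⇒ 1023
(2) 1023|_4 = 3·4^4 + 3·4^3 + 3·4^2 + 3·4 + 3 ↦ 3·5^5 + 3·5^3 + 3·5^2 + 3·5 + 3|_5 = 9843 ⇒ 9842
(3) 9842|_5 = 3·5^5 + 3·5^3 + 3·5^2 + 3·5 + 2 ↦ 3·6^6 + 3·6^3 + 3·6^2 + 3·6 + 2|_6 = 140744 ⇒ 140743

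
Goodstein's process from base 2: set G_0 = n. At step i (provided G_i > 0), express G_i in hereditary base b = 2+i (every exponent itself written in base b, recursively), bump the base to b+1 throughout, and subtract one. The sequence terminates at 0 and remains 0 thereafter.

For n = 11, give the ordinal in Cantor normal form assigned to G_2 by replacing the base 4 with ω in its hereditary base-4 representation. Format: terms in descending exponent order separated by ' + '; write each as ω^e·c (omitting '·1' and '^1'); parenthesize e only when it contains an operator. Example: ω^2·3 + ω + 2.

i=0: 11 = 2^(2 + 1) + 2 + 1 (b=2); 2→3: 3^(3 + 1) + 3 + 1 = 85; 85−1 = 84
i=1: 84 = 3^(3 + 1) + 3 (b=3); 3→4: 4^(4 + 1) + 4 = 1028; 1028−1 = 1027
i=2: 1027 = 4^(4 + 1) + 3 (b=4); 4→5: 5^(5 + 1) + 3 = 15628; 15628−1 = 15627

ω^(ω + 1) + 3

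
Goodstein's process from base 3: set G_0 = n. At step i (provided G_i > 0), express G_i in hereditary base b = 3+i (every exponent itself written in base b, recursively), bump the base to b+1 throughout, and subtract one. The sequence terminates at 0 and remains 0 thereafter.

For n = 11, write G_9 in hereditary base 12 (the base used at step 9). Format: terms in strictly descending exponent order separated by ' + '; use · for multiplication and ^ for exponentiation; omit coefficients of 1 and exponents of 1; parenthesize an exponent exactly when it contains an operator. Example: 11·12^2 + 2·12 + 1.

4·12 + 11

i=0: 11 = 3^2 + 2 (b=3); 3→4: 4^2 + 2 = 18; 18−1 = 17
i=1: 17 = 4^2 + 1 (b=4); 4→5: 5^2 + 1 = 26; 26−1 = 25
i=2: 25 = 5^2 (b=5); 5→6: 6^2 = 36; 36−1 = 35
i=3: 35 = 5·6 + 5 (b=6); 6→7: 5·7 + 5 = 40; 40−1 = 39
i=4: 39 = 5·7 + 4 (b=7); 7→8: 5·8 + 4 = 44; 44−1 = 43
i=5: 43 = 5·8 + 3 (b=8); 8→9: 5·9 + 3 = 48; 48−1 = 47
i=6: 47 = 5·9 + 2 (b=9); 9→10: 5·10 + 2 = 52; 52−1 = 51
i=7: 51 = 5·10 + 1 (b=10); 10→11: 5·11 + 1 = 56; 56−1 = 55
i=8: 55 = 5·11 (b=11); 11→12: 5·12 = 60; 60−1 = 59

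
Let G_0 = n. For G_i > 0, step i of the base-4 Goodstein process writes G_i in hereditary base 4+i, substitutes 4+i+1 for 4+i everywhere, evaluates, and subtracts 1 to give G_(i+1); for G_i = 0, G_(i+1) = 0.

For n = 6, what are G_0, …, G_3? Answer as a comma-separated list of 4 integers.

6, 6, 6, 6

(0) 6|_4 = 4 + 2 ↦ 5 + 2|_5 = 7 ⇒ 6
(1) 6|_5 = 5 + 1 ↦ 6 + 1|_6 = 7 ⇒ 6
(2) 6|_6 = 6 ↦ 7|_7 = 7 ⇒ 6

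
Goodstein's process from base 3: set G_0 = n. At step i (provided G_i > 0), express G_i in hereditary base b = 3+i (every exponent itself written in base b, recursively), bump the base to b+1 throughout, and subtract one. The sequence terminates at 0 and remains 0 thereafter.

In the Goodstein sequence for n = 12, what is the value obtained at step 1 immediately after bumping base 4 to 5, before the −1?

12 —HB3→ 3^2 + 3 —bump→ 4^2 + 4 = 20 —(−1)→ 19
19 —HB4→ 4^2 + 3 —bump→ 5^2 + 3 = 28 —(−1)→ 27

28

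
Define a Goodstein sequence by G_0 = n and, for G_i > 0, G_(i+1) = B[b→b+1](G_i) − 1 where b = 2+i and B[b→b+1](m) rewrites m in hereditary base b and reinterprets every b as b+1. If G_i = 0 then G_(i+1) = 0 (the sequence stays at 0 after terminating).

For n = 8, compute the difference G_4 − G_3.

87085

base 2: 8 = 2^(2 + 1); at 3: 3^(3 + 1) = 81; next = 80
base 3: 80 = 2·3^3 + 2·3^2 + 2·3 + 2; at 4: 2·4^4 + 2·4^2 + 2·4 + 2 = 554; next = 553
base 4: 553 = 2·4^4 + 2·4^2 + 2·4 + 1; at 5: 2·5^5 + 2·5^2 + 2·5 + 1 = 6311; next = 6310
base 5: 6310 = 2·5^5 + 2·5^2 + 2·5; at 6: 2·6^6 + 2·6^2 + 2·6 = 93396; next = 93395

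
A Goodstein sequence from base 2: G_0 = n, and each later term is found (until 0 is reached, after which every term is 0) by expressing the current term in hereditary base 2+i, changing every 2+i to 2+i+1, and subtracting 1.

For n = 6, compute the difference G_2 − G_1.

G_0=6  [base 2] 2^2 + 2  →[2↦3]→  3^3 + 3 = 30  −1 ⇒ G_1=29
G_1=29  [base 3] 3^3 + 2  →[3↦4]→  4^4 + 2 = 258  −1 ⇒ G_2=257

228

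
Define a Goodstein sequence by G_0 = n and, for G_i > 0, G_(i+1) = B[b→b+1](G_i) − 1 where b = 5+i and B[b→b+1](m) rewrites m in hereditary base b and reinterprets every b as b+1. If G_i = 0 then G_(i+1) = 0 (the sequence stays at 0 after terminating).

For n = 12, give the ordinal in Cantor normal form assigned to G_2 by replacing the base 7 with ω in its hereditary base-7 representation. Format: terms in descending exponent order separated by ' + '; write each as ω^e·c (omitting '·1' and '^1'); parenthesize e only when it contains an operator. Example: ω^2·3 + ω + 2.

G_0=12  [base 5] 2·5 + 2  →[5↦6]→  2·6 + 2 = 14  −1 ⇒ G_1=13
G_1=13  [base 6] 2·6 + 1  →[6↦7]→  2·7 + 1 = 15  −1 ⇒ G_2=14
G_2=14  [base 7] 2·7  →[7↦8]→  2·8 = 16  −1 ⇒ G_3=15

ω·2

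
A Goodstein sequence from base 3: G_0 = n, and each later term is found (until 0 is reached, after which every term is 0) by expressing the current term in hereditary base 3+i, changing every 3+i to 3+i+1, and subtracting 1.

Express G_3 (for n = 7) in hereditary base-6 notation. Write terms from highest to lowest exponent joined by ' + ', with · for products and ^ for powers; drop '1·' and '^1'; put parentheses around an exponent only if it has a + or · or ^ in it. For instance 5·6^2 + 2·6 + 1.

G_0 = 7. HB_3(7) = 2·3 + 1. Bump = 9. G_1 = 8.
G_1 = 8. HB_4(8) = 2·4. Bump = 10. G_2 = 9.
G_2 = 9. HB_5(9) = 5 + 4. Bump = 10. G_3 = 9.
G_3 = 9. HB_6(9) = 6 + 3. Bump = 10. G_4 = 9.

6 + 3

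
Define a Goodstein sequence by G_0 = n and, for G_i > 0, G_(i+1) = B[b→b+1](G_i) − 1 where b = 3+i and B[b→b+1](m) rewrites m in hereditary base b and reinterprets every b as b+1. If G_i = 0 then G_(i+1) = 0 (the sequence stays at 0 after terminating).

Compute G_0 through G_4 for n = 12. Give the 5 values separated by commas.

12, 19, 27, 37, 49

G_0=12  [base 3] 3^2 + 3  →[3↦4]→  4^2 + 4 = 20  −1 ⇒ G_1=19
G_1=19  [base 4] 4^2 + 3  →[4↦5]→  5^2 + 3 = 28  −1 ⇒ G_2=27
G_2=27  [base 5] 5^2 + 2  →[5↦6]→  6^2 + 2 = 38  −1 ⇒ G_3=37
G_3=37  [base 6] 6^2 + 1  →[6↦7]→  7^2 + 1 = 50  −1 ⇒ G_4=49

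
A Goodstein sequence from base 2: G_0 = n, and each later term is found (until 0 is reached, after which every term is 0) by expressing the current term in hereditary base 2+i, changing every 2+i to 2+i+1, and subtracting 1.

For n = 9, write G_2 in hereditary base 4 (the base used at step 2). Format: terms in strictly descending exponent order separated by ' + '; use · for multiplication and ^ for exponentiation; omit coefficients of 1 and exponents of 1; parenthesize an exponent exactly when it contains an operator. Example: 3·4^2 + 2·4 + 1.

3·4^4 + 3·4^3 + 3·4^2 + 3·4 + 3

G_0 = 9. HB_2(9) = 2^(2 + 1) + 1. Bump = 82. G_1 = 81.
G_1 = 81. HB_3(81) = 3^(3 + 1). Bump = 1024. G_2 = 1023.
G_2 = 1023. HB_4(1023) = 3·4^4 + 3·4^3 + 3·4^2 + 3·4 + 3. Bump = 9843. G_3 = 9842.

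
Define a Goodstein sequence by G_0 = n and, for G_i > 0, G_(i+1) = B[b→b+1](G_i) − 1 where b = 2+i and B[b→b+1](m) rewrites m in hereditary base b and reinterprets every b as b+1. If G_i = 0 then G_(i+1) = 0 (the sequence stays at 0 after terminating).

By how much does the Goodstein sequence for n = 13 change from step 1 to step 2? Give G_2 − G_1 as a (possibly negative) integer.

G_0=13  [base 2] 2^(2 + 1) + 2^2 + 1  →[2↦3]→  3^(3 + 1) + 3^3 + 1 = 109  −1 ⇒ G_1=108
G_1=108  [base 3] 3^(3 + 1) + 3^3  →[3↦4]→  4^(4 + 1) + 4^4 = 1280  −1 ⇒ G_2=1279

1171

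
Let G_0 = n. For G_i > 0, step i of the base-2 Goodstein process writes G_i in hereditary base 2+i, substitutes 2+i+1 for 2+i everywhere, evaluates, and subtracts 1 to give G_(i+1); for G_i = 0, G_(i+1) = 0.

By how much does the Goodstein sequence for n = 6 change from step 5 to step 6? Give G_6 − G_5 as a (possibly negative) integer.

i=0: 6 = 2^2 + 2 (b=2); 2→3: 3^3 + 3 = 30; 30−1 = 29
i=1: 29 = 3^3 + 2 (b=3); 3→4: 4^4 + 2 = 258; 258−1 = 257
i=2: 257 = 4^4 + 1 (b=4); 4→5: 5^5 + 1 = 3126; 3126−1 = 3125
i=3: 3125 = 5^5 (b=5); 5→6: 6^6 = 46656; 46656−1 = 46655
i=4: 46655 = 5·6^5 + 5·6^4 + 5·6^3 + 5·6^2 + 5·6 + 5 (b=6); 6→7: 5·7^5 + 5·7^4 + 5·7^3 + 5·7^2 + 5·7 + 5 = 98040; 98040−1 = 98039
i=5: 98039 = 5·7^5 + 5·7^4 + 5·7^3 + 5·7^2 + 5·7 + 4 (b=7); 7→8: 5·8^5 + 5·8^4 + 5·8^3 + 5·8^2 + 5·8 + 4 = 187244; 187244−1 = 187243

89204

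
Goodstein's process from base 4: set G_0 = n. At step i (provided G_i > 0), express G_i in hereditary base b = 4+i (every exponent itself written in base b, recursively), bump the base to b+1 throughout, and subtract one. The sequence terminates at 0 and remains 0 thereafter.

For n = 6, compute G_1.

G_0=6  [base 4] 4 + 2  →[4↦5]→  5 + 2 = 7  −1 ⇒ G_1=6
G_1=6  [base 5] 5 + 1  →[5↦6]→  6 + 1 = 7  −1 ⇒ G_2=6

6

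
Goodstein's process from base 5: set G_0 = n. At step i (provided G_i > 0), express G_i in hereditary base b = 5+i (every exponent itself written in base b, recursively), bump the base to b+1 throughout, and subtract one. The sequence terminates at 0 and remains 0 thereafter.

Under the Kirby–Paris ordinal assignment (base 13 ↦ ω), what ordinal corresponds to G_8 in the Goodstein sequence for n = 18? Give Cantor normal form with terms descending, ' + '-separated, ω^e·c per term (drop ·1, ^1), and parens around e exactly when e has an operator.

step 0: 18 = 3·5 + 3; sub 6 for 5: 3·6 + 3; = 21; G_1 = 21−1 = 20
step 1: 20 = 3·6 + 2; sub 7 for 6: 3·7 + 2; = 23; G_2 = 23−1 = 22
step 2: 22 = 3·7 + 1; sub 8 for 7: 3·8 + 1; = 25; G_3 = 25−1 = 24
step 3: 24 = 3·8; sub 9 for 8: 3·9; = 27; G_4 = 27−1 = 26
step 4: 26 = 2·9 + 8; sub 10 for 9: 2·10 + 8; = 28; G_5 = 28−1 = 27
step 5: 27 = 2·10 + 7; sub 11 for 10: 2·11 + 7; = 29; G_6 = 29−1 = 28
step 6: 28 = 2·11 + 6; sub 12 for 11: 2·12 + 6; = 30; G_7 = 30−1 = 29
step 7: 29 = 2·12 + 5; sub 13 for 12: 2·13 + 5; = 31; G_8 = 31−1 = 30

ω·2 + 4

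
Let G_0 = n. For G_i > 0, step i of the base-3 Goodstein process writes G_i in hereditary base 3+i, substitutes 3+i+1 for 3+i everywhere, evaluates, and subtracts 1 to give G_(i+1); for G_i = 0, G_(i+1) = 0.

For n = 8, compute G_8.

i=0: 8 = 2·3 + 2 (b=3); 3→4: 2·4 + 2 = 10; 10−1 = 9
i=1: 9 = 2·4 + 1 (b=4); 4→5: 2·5 + 1 = 11; 11−1 = 10
i=2: 10 = 2·5 (b=5); 5→6: 2·6 = 12; 12−1 = 11
i=3: 11 = 6 + 5 (b=6); 6→7: 7 + 5 = 12; 12−1 = 11
i=4: 11 = 7 + 4 (b=7); 7→8: 8 + 4 = 12; 12−1 = 11
i=5: 11 = 8 + 3 (b=8); 8→9: 9 + 3 = 12; 12−1 = 11
i=6: 11 = 9 + 2 (b=9); 9→10: 10 + 2 = 12; 12−1 = 11
i=7: 11 = 10 + 1 (b=10); 10→11: 11 + 1 = 12; 12−1 = 11
i=8: 11 = 11 (b=11); 11→12: 12 = 12; 12−1 = 11

11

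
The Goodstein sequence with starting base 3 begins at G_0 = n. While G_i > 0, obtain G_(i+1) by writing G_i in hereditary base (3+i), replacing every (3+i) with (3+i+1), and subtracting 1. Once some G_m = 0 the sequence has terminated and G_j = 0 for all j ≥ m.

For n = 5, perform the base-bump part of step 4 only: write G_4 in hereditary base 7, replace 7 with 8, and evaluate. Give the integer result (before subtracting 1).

G_0=5  [base 3] 3 + 2  →[3↦4]→  4 + 2 = 6  −1 ⇒ G_1=5
G_1=5  [base 4] 4 + 1  →[4↦5]→  5 + 1 = 6  −1 ⇒ G_2=5
G_2=5  [base 5] 5  →[5↦6]→  6 = 6  −1 ⇒ G_3=5
G_3=5  [base 6] 5  →[6↦7]→  5 = 5  −1 ⇒ G_4=4
G_4=4  [base 7] 4  →[7↦8]→  4 = 4  −1 ⇒ G_5=3

4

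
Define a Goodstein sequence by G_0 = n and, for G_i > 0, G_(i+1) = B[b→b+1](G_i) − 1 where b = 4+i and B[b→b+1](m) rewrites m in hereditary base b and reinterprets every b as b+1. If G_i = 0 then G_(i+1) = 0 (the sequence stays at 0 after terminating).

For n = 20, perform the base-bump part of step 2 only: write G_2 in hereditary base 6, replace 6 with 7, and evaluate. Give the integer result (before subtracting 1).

52

20 —HB4→ 4^2 + 4 —bump→ 5^2 + 5 = 30 —(−1)→ 29
29 —HB5→ 5^2 + 4 —bump→ 6^2 + 4 = 40 —(−1)→ 39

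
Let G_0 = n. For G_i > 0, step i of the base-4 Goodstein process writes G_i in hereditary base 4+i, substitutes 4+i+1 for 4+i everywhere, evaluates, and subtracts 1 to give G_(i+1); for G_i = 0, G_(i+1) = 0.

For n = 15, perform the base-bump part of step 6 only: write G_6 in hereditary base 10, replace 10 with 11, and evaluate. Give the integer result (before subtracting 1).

27

i=0: 15 = 3·4 + 3 (b=4); 4→5: 3·5 + 3 = 18; 18−1 = 17
i=1: 17 = 3·5 + 2 (b=5); 5→6: 3·6 + 2 = 20; 20−1 = 19
i=2: 19 = 3·6 + 1 (b=6); 6→7: 3·7 + 1 = 22; 22−1 = 21
i=3: 21 = 3·7 (b=7); 7→8: 3·8 = 24; 24−1 = 23
i=4: 23 = 2·8 + 7 (b=8); 8→9: 2·9 + 7 = 25; 25−1 = 24
i=5: 24 = 2·9 + 6 (b=9); 9→10: 2·10 + 6 = 26; 26−1 = 25
i=6: 25 = 2·10 + 5 (b=10); 10→11: 2·11 + 5 = 27; 27−1 = 26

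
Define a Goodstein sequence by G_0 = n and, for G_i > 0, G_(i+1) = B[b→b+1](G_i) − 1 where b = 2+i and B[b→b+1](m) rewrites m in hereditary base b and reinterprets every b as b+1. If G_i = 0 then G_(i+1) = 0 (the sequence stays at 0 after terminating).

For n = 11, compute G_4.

step 0: 11 = 2^(2 + 1) + 2 + 1; sub 3 for 2: 3^(3 + 1) + 3 + 1; = 85; G_1 = 85−1 = 84
step 1: 84 = 3^(3 + 1) + 3; sub 4 for 3: 4^(4 + 1) + 4; = 1028; G_2 = 1028−1 = 1027
step 2: 1027 = 4^(4 + 1) + 3; sub 5 for 4: 5^(5 + 1) + 3; = 15628; G_3 = 15628−1 = 15627
step 3: 15627 = 5^(5 + 1) + 2; sub 6 for 5: 6^(6 + 1) + 2; = 279938; G_4 = 279938−1 = 279937

279937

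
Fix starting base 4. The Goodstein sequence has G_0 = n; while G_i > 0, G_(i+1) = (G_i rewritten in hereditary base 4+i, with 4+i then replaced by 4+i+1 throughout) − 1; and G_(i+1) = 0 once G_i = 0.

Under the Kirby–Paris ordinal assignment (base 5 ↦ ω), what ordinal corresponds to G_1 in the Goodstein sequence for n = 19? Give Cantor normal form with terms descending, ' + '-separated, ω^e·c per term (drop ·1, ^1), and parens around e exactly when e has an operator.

ω^2 + 2

i=0: 19 = 4^2 + 3 (b=4); 4→5: 5^2 + 3 = 28; 28−1 = 27
i=1: 27 = 5^2 + 2 (b=5); 5→6: 6^2 + 2 = 38; 38−1 = 37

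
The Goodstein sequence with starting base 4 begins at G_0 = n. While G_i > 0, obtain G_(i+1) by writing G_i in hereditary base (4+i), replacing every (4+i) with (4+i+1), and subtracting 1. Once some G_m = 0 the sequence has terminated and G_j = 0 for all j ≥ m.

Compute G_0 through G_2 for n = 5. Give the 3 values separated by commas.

G_0 = 5. HB_4(5) = 4 + 1. Bump = 6. G_1 = 5.
G_1 = 5. HB_5(5) = 5. Bump = 6. G_2 = 5.

5, 5, 5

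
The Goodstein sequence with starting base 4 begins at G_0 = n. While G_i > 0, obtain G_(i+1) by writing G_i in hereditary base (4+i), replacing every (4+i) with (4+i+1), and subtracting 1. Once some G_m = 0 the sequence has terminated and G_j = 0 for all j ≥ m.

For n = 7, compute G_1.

G_0=7  [base 4] 4 + 3  →[4↦5]→  5 + 3 = 8  −1 ⇒ G_1=7
G_1=7  [base 5] 5 + 2  →[5↦6]→  6 + 2 = 8  −1 ⇒ G_2=7

7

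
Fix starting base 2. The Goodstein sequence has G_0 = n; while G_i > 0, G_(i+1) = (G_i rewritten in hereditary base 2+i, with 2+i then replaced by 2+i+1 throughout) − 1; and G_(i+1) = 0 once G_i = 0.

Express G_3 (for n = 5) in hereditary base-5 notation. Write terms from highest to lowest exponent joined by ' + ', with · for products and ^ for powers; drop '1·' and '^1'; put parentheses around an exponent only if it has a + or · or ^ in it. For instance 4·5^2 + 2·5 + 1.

3·5^3 + 3·5^2 + 3·5 + 2

i=0: 5 = 2^2 + 1 (b=2); 2→3: 3^3 + 1 = 28; 28−1 = 27
i=1: 27 = 3^3 (b=3); 3→4: 4^4 = 256; 256−1 = 255
i=2: 255 = 3·4^3 + 3·4^2 + 3·4 + 3 (b=4); 4→5: 3·5^3 + 3·5^2 + 3·5 + 3 = 468; 468−1 = 467
i=3: 467 = 3·5^3 + 3·5^2 + 3·5 + 2 (b=5); 5→6: 3·6^3 + 3·6^2 + 3·6 + 2 = 776; 776−1 = 775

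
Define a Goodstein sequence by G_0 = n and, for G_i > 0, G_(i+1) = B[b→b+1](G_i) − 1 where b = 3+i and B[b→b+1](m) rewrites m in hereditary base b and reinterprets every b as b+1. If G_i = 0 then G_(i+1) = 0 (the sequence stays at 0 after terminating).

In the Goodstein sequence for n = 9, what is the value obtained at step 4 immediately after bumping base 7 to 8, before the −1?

i=0: 9 = 3^2 (b=3); 3→4: 4^2 = 16; 16−1 = 15
i=1: 15 = 3·4 + 3 (b=4); 4→5: 3·5 + 3 = 18; 18−1 = 17
i=2: 17 = 3·5 + 2 (b=5); 5→6: 3·6 + 2 = 20; 20−1 = 19
i=3: 19 = 3·6 + 1 (b=6); 6→7: 3·7 + 1 = 22; 22−1 = 21
i=4: 21 = 3·7 (b=7); 7→8: 3·8 = 24; 24−1 = 23

24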